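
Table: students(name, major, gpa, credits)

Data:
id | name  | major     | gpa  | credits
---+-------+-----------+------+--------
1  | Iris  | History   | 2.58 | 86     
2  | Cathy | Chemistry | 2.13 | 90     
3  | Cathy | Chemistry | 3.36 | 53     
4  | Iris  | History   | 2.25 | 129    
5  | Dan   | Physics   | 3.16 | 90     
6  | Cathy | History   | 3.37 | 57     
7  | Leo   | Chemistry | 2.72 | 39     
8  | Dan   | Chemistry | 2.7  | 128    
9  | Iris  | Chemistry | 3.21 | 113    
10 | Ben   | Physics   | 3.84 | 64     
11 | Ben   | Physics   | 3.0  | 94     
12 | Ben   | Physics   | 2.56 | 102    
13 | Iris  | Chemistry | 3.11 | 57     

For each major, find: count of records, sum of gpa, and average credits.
SELECT major,
       COUNT(*) as cnt,
       SUM(gpa) as total_gpa,
       AVG(credits) as avg_credits
FROM students
GROUP BY major

Result:
  Chemistry: 6 records, 17.23 total gpa, 80.00 avg credits
  History: 3 records, 8.20 total gpa, 90.67 avg credits
  Physics: 4 records, 12.56 total gpa, 87.50 avg credits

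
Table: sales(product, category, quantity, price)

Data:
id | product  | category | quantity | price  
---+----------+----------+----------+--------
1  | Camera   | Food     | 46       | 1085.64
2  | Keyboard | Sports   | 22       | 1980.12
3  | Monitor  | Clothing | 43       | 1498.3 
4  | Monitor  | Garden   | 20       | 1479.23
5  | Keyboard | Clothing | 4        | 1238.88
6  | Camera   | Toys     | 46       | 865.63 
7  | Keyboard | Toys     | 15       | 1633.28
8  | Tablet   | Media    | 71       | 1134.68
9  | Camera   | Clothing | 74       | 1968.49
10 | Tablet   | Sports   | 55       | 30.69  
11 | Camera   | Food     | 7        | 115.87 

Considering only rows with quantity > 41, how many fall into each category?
SELECT category, COUNT(*)
FROM sales
WHERE quantity > 41
GROUP BY category

Note: WHERE filters rows before grouping.

Result:
  Clothing: 2
  Food: 1
  Media: 1
  Sports: 1
  Toys: 1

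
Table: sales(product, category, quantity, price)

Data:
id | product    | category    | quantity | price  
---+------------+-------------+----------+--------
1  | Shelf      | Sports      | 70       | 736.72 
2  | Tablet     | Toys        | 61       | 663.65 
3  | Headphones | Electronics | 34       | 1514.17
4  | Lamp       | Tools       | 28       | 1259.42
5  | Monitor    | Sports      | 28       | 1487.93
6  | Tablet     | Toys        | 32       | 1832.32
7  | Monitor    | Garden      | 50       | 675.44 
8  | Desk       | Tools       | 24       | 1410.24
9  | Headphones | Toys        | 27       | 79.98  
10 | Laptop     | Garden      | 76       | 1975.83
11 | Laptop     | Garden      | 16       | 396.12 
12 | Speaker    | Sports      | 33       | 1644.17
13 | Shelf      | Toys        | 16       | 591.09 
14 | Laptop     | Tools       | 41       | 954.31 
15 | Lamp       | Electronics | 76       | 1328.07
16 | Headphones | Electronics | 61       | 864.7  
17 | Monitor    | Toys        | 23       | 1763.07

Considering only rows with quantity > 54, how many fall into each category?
SELECT category, COUNT(*)
FROM sales
WHERE quantity > 54
GROUP BY category

Note: WHERE filters rows before grouping.

Result:
  Electronics: 2
  Garden: 1
  Sports: 1
  Toys: 1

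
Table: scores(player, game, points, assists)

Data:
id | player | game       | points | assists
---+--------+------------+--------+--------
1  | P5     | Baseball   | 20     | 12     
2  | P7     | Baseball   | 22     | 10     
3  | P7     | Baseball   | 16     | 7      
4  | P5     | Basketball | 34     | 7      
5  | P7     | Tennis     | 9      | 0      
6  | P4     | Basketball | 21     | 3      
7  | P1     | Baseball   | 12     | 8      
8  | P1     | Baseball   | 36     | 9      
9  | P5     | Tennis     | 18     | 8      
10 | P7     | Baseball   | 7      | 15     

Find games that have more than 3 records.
SELECT game, COUNT(*) as cnt
FROM scores
GROUP BY game
HAVING COUNT(*) > 3

Result:
  Baseball: 6

Note: HAVING filters groups after aggregation, WHERE filters rows before.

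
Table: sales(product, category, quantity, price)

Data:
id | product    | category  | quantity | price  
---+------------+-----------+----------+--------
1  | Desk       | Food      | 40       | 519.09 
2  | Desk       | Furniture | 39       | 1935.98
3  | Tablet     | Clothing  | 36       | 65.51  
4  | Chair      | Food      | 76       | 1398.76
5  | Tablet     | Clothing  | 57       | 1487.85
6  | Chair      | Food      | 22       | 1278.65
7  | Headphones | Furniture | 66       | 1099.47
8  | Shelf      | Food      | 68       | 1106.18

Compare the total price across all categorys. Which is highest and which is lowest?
SELECT category, SUM(price)
FROM sales
GROUP BY category
ORDER BY SUM(price)

All groups:
  Clothing: 1553.36
  Furniture: 3035.45
  Food: 4302.68

Highest: Food (4302.68)
Lowest: Clothing (1553.36)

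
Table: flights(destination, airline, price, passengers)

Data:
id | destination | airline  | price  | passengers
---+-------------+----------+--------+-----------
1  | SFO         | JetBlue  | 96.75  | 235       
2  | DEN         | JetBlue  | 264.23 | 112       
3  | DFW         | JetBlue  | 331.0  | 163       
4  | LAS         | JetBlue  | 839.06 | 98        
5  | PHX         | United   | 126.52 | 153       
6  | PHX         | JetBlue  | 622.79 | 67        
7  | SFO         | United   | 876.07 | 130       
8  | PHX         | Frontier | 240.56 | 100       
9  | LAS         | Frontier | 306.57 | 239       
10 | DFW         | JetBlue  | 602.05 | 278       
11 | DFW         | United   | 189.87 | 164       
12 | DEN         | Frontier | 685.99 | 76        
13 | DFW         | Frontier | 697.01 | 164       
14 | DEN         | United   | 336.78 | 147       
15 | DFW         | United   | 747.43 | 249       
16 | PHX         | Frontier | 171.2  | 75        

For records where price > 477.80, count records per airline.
SELECT airline, COUNT(*)
FROM flights
WHERE price > 477.80
GROUP BY airline

Note: WHERE filters rows before grouping.

Result:
  Frontier: 2
  JetBlue: 3
  United: 2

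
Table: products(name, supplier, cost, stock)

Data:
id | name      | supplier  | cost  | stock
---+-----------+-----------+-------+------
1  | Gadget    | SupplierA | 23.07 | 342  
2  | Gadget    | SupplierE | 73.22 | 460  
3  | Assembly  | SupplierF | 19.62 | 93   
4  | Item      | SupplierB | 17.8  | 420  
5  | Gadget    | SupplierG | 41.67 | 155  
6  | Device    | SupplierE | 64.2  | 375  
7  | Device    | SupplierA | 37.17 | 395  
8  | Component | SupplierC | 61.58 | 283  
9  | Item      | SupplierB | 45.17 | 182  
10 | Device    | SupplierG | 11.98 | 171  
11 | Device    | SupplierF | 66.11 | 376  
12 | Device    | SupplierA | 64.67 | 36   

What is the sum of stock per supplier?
SELECT supplier, SUM(stock) as result
FROM products
GROUP BY supplier

Result:
  SupplierA: 773
  SupplierB: 602
  SupplierC: 283
  SupplierE: 835
  SupplierF: 469
  SupplierG: 326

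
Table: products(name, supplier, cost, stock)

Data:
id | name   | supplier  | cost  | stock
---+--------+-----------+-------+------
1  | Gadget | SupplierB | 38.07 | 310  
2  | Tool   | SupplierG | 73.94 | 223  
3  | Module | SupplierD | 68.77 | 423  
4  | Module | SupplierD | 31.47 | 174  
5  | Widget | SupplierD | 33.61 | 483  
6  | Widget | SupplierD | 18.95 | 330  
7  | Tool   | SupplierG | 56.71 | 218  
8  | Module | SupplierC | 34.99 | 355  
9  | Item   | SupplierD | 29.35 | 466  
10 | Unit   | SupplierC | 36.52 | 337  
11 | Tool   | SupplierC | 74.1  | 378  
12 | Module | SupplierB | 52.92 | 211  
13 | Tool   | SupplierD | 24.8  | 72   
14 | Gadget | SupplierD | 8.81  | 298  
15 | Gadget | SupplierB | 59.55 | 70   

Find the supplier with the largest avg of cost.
SELECT supplier, AVG(cost) as val
FROM products
GROUP BY supplier
ORDER BY val DESC
LIMIT 1

Result: SupplierG with avg(cost) = 65.33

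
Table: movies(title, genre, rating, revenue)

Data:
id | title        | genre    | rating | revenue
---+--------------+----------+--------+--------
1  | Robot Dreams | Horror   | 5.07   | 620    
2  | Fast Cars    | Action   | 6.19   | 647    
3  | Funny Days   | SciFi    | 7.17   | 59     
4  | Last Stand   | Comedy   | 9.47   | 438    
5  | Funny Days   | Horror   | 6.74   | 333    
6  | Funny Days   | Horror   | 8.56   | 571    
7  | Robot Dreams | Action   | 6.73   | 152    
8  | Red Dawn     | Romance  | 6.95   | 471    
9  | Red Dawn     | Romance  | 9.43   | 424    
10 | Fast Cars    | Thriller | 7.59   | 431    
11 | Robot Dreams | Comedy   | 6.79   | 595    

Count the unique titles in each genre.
SELECT genre, COUNT(DISTINCT title)
FROM movies
GROUP BY genre

Result:
  Action: 2 distinct
  Comedy: 2 distinct
  Horror: 2 distinct
  Romance: 1 distinct
  SciFi: 1 distinct
  Thriller: 1 distinct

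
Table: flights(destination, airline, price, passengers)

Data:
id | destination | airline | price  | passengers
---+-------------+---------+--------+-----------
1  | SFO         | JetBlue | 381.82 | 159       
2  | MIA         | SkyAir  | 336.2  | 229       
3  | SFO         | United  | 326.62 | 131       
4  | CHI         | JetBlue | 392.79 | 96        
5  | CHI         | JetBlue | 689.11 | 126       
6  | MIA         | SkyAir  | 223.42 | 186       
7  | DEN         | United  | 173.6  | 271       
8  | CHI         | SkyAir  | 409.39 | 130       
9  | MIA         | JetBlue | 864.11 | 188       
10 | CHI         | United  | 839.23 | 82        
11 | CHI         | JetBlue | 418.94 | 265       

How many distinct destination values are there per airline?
SELECT airline, COUNT(DISTINCT destination)
FROM flights
GROUP BY airline

Result:
  JetBlue: 3 distinct
  SkyAir: 2 distinct
  United: 3 distinct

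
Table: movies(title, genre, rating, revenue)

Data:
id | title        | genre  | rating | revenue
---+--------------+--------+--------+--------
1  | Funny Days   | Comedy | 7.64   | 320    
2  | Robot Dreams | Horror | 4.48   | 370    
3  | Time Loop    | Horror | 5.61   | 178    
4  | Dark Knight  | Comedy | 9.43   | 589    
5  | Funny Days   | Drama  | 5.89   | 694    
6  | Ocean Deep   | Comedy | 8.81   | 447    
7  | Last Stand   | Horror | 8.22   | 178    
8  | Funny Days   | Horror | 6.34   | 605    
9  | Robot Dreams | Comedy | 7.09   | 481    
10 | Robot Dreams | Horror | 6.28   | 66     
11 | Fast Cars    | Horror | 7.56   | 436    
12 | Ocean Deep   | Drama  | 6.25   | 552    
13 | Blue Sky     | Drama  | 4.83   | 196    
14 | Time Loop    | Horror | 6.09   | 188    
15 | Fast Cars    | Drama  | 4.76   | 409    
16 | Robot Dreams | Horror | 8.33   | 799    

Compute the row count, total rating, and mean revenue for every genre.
SELECT genre,
       COUNT(*) as cnt,
       SUM(rating) as total_rating,
       AVG(revenue) as avg_revenue
FROM movies
GROUP BY genre

Result:
  Comedy: 4 records, 32.97 total rating, 459.25 avg revenue
  Drama: 4 records, 21.73 total rating, 462.75 avg revenue
  Horror: 8 records, 52.91 total rating, 352.50 avg revenue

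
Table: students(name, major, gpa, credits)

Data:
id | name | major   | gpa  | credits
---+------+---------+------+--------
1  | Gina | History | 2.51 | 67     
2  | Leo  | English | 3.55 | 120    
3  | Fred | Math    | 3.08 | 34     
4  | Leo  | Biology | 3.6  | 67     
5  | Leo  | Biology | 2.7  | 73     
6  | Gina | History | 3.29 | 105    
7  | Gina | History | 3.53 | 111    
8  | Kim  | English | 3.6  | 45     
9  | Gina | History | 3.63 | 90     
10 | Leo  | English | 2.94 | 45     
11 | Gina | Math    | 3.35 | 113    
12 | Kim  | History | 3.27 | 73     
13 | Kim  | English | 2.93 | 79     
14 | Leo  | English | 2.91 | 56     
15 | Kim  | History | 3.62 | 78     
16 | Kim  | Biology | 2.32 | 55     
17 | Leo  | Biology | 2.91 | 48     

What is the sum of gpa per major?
SELECT major, SUM(gpa) as result
FROM students
GROUP BY major

Result:
  Biology: 11.53
  English: 15.93
  History: 19.85
  Math: 6.43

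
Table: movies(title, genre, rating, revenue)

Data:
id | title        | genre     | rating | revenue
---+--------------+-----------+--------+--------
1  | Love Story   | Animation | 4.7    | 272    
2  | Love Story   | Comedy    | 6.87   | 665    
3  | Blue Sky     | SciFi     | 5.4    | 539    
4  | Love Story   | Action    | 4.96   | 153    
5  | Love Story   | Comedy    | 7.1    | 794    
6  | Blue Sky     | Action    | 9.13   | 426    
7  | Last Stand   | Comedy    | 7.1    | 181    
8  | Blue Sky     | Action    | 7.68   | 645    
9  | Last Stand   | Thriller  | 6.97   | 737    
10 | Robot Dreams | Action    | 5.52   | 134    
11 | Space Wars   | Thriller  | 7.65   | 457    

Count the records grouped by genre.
SELECT genre, COUNT(*) as count
FROM movies
GROUP BY genre

Result:
  Action: 4
  Animation: 1
  Comedy: 3
  SciFi: 1
  Thriller: 2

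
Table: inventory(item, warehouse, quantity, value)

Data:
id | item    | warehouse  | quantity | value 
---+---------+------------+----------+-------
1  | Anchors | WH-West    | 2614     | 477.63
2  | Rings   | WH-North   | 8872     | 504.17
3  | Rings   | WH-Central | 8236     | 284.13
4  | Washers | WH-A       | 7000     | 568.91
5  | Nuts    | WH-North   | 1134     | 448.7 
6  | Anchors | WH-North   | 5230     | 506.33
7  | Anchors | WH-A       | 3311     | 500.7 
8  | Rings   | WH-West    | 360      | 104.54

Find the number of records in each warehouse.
SELECT warehouse, COUNT(*) as count
FROM inventory
GROUP BY warehouse

Result:
  WH-A: 2
  WH-Central: 1
  WH-North: 3
  WH-West: 2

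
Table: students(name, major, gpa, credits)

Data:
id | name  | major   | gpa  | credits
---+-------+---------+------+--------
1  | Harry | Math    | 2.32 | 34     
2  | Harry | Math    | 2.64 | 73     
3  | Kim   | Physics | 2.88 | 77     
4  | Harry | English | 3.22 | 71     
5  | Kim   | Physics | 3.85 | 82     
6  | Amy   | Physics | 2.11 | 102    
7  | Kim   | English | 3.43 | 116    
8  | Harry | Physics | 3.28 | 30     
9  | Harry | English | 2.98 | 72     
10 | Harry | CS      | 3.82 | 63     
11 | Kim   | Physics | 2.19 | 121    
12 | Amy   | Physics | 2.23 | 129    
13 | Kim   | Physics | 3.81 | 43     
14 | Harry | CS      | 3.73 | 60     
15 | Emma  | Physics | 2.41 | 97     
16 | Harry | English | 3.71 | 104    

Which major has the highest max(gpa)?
SELECT major, MAX(gpa) as val
FROM students
GROUP BY major
ORDER BY val DESC
LIMIT 1

Result: Physics with max(gpa) = 3.85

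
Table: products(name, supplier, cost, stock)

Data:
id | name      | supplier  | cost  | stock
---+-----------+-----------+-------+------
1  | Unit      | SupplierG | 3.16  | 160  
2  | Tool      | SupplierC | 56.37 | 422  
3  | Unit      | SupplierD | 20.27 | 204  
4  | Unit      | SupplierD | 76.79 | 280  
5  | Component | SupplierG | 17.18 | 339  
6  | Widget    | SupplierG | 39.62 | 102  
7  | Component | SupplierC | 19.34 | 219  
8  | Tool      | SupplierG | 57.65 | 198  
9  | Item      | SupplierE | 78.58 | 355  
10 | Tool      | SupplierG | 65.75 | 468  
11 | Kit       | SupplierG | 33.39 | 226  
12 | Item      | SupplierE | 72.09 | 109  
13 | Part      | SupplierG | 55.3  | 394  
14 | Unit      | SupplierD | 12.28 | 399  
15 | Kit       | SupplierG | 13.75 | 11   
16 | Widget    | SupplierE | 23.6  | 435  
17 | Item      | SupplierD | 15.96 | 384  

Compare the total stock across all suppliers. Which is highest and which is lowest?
SELECT supplier, SUM(stock)
FROM products
GROUP BY supplier
ORDER BY SUM(stock)

All groups:
  SupplierC: 641
  SupplierE: 899
  SupplierD: 1267
  SupplierG: 1898

Highest: SupplierG (1898)
Lowest: SupplierC (641)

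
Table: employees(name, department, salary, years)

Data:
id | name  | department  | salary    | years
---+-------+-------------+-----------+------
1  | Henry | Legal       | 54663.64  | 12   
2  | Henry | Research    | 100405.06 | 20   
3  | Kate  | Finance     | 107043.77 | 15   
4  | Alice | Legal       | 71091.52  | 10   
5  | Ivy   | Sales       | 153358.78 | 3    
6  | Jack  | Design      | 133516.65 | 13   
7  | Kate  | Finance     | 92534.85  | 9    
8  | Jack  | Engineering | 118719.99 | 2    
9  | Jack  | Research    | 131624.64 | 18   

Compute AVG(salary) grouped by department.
SELECT department, AVG(salary) as result
FROM employees
GROUP BY department

Result:
  Design: 133516.65
  Engineering: 118719.99
  Finance: 99789.31
  Legal: 62877.58
  Research: 116014.85
  Sales: 153358.78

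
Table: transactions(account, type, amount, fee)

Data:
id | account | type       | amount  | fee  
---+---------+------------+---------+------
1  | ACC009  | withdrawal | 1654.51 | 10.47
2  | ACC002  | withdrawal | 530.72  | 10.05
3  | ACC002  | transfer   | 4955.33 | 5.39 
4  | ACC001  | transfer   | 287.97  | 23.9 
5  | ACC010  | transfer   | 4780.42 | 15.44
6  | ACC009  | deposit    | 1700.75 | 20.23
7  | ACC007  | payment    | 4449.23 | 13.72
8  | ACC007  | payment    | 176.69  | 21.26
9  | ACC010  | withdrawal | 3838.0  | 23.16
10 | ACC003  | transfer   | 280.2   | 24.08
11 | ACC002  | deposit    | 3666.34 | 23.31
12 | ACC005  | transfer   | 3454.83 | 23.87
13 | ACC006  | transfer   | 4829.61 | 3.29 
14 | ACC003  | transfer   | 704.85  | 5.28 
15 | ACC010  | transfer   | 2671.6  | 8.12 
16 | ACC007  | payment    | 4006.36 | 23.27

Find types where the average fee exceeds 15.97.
SELECT type, AVG(fee)
FROM transactions
GROUP BY type
HAVING AVG(fee) > 15.97

Result:
  deposit: avg=21.77
  payment: avg=19.42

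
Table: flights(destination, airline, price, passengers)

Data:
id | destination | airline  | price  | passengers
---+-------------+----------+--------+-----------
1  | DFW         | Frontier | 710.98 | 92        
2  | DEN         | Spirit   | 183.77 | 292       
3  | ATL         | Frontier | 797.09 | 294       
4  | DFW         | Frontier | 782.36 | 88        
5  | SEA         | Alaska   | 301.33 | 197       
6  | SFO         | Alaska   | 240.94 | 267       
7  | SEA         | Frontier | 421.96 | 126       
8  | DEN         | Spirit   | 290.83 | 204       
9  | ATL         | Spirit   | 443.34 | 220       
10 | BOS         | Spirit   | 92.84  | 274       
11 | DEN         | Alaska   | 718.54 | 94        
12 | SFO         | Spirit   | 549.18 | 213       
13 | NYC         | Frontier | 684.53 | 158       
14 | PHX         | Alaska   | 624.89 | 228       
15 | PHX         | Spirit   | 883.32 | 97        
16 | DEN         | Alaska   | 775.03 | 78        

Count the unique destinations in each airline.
SELECT airline, COUNT(DISTINCT destination)
FROM flights
GROUP BY airline

Result:
  Alaska: 4 distinct
  Frontier: 4 distinct
  Spirit: 5 distinct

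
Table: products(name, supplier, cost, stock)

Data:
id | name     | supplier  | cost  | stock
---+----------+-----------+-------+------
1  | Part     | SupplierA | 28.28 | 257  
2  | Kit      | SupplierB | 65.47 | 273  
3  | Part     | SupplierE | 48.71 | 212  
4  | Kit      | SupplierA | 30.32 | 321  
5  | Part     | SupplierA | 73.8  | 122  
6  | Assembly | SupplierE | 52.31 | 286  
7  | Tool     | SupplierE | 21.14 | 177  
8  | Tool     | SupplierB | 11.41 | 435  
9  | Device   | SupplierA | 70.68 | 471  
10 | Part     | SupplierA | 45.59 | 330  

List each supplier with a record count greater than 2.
SELECT supplier, COUNT(*) as cnt
FROM products
GROUP BY supplier
HAVING COUNT(*) > 2

Result:
  SupplierA: 5
  SupplierE: 3

Note: HAVING filters groups after aggregation, WHERE filters rows before.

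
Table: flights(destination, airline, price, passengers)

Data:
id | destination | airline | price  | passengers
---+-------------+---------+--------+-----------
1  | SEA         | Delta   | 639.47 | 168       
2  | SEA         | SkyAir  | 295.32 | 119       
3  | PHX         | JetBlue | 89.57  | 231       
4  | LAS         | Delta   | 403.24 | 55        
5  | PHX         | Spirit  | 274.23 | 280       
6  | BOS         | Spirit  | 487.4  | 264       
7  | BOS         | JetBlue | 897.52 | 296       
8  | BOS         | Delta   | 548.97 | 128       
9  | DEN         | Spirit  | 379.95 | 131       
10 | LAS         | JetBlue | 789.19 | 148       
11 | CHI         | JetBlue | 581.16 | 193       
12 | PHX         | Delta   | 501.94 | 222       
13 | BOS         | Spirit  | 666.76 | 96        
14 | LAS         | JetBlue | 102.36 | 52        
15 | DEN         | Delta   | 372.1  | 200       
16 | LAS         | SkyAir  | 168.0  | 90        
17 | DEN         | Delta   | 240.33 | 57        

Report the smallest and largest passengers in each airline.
SELECT airline, MIN(passengers), MAX(passengers)
FROM flights
GROUP BY airline

Result:
  Delta: min=55, max=222
  JetBlue: min=52, max=296
  SkyAir: min=90, max=119
  Spirit: min=96, max=280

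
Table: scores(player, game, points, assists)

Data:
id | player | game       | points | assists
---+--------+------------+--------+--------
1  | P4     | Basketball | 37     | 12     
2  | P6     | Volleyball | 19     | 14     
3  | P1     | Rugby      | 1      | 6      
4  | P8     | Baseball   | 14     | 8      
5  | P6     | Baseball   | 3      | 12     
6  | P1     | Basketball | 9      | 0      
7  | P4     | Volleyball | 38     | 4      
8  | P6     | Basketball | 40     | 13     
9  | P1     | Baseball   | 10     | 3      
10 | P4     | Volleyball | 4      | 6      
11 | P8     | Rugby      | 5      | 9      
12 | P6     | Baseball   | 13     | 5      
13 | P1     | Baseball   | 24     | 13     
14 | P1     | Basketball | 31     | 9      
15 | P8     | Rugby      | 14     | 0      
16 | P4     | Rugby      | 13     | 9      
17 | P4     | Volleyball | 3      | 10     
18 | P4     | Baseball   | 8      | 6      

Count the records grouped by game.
SELECT game, COUNT(*) as count
FROM scores
GROUP BY game

Result:
  Baseball: 6
  Basketball: 4
  Rugby: 4
  Volleyball: 4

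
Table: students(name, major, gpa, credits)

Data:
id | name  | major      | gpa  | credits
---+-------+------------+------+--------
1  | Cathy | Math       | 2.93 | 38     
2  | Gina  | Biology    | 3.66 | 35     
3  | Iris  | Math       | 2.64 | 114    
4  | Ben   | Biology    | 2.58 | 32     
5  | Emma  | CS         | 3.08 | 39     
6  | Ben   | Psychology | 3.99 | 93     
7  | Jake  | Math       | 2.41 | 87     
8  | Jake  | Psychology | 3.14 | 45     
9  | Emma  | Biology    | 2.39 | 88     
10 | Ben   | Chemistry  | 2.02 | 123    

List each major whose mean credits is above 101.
SELECT major, AVG(credits)
FROM students
GROUP BY major
HAVING AVG(credits) > 101

Result:
  Chemistry: avg=123.00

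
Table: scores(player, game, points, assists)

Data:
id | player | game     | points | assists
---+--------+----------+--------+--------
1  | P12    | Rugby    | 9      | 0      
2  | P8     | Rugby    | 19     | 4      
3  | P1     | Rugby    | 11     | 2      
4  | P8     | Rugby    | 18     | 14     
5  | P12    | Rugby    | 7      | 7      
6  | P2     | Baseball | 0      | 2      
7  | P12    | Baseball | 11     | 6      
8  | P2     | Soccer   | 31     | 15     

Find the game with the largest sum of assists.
SELECT game, SUM(assists) as val
FROM scores
GROUP BY game
ORDER BY val DESC
LIMIT 1

Result: Rugby with sum(assists) = 27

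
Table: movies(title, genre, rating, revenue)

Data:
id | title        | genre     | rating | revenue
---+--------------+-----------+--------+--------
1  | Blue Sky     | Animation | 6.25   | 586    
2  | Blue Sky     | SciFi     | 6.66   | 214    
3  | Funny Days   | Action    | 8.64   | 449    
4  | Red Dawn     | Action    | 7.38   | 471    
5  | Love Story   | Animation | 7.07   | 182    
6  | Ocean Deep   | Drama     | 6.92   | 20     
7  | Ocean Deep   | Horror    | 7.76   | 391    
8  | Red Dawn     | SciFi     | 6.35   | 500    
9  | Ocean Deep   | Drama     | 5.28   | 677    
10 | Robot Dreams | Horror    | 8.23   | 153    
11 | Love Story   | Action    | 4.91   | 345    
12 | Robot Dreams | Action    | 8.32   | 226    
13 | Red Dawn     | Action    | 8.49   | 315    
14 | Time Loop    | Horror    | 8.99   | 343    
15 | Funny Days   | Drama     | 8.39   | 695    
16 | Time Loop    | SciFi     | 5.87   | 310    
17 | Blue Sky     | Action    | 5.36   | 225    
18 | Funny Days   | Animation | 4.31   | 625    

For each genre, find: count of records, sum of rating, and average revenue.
SELECT genre,
       COUNT(*) as cnt,
       SUM(rating) as total_rating,
       AVG(revenue) as avg_revenue
FROM movies
GROUP BY genre

Result:
  Action: 6 records, 43.10 total rating, 338.50 avg revenue
  Animation: 3 records, 17.63 total rating, 464.33 avg revenue
  Drama: 3 records, 20.59 total rating, 464.00 avg revenue
  Horror: 3 records, 24.98 total rating, 295.67 avg revenue
  SciFi: 3 records, 18.88 total rating, 341.33 avg revenue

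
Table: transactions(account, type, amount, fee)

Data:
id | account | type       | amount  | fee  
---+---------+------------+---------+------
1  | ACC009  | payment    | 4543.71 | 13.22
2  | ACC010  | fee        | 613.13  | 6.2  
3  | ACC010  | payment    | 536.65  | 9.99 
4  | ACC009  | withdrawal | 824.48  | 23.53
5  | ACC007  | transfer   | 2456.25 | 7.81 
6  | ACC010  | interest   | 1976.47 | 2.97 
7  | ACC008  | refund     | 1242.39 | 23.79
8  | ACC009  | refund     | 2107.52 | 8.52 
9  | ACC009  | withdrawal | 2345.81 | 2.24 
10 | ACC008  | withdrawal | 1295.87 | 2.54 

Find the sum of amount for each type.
SELECT type, SUM(amount) as result
FROM transactions
GROUP BY type

Result:
  fee: 613.13
  interest: 1976.47
  payment: 5080.36
  refund: 3349.91
  transfer: 2456.25
  withdrawal: 4466.16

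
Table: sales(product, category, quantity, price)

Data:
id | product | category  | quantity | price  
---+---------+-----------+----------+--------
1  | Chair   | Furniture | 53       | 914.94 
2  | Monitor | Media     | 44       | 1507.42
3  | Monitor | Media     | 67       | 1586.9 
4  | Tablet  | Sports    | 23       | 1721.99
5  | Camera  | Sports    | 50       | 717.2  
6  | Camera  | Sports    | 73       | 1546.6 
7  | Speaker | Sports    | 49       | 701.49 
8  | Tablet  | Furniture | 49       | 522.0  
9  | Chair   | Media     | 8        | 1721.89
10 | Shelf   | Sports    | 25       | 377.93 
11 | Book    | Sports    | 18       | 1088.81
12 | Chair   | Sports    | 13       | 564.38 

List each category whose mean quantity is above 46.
SELECT category, AVG(quantity)
FROM sales
GROUP BY category
HAVING AVG(quantity) > 46

Result:
  Furniture: avg=51.00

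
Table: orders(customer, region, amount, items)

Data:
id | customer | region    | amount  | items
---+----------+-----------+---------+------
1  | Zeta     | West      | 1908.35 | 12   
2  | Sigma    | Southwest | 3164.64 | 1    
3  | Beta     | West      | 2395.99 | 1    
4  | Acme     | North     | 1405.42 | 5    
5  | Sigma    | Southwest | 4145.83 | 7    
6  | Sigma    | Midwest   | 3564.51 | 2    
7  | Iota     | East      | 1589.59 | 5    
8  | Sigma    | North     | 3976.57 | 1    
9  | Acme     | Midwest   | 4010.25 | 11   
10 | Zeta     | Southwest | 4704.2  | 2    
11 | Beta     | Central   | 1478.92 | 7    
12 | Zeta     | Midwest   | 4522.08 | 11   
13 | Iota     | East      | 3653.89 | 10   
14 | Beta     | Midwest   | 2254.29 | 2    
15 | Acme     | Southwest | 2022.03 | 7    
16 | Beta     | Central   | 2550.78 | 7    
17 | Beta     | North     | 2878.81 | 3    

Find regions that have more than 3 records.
SELECT region, COUNT(*) as cnt
FROM orders
GROUP BY region
HAVING COUNT(*) > 3

Result:
  Midwest: 4
  Southwest: 4

Note: HAVING filters groups after aggregation, WHERE filters rows before.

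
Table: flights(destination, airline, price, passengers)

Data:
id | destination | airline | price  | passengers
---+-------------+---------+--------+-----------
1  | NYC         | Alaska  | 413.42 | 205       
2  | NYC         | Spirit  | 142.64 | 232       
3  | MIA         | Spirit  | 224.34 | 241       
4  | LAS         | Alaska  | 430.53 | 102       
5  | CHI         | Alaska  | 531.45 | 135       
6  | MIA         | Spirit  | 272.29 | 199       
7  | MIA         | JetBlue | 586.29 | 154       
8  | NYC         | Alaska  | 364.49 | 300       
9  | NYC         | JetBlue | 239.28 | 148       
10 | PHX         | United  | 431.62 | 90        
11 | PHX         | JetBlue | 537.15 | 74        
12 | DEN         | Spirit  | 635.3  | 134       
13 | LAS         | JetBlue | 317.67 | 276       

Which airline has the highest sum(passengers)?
SELECT airline, SUM(passengers) as val
FROM flights
GROUP BY airline
ORDER BY val DESC
LIMIT 1

Result: Spirit with sum(passengers) = 806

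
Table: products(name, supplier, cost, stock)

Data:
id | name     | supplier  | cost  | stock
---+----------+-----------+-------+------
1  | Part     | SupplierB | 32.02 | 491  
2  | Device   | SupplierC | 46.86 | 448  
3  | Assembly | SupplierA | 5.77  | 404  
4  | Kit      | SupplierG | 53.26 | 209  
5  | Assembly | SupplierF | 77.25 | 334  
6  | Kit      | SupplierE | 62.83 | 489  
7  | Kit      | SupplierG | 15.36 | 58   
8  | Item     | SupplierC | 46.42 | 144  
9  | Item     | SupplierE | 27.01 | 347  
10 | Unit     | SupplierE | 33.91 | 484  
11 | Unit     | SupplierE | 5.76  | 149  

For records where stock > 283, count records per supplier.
SELECT supplier, COUNT(*)
FROM products
WHERE stock > 283
GROUP BY supplier

Note: WHERE filters rows before grouping.

Result:
  SupplierA: 1
  SupplierB: 1
  SupplierC: 1
  SupplierE: 3
  SupplierF: 1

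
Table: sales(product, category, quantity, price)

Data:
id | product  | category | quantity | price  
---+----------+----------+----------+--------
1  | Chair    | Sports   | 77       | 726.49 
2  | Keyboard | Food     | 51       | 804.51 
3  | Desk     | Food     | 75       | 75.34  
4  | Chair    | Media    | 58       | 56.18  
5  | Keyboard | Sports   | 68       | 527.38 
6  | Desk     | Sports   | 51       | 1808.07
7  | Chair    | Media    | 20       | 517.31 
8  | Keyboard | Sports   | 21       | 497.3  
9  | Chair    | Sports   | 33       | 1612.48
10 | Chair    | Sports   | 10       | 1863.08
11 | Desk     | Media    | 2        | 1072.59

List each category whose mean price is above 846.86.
SELECT category, AVG(price)
FROM sales
GROUP BY category
HAVING AVG(price) > 846.86

Result:
  Sports: avg=1172.47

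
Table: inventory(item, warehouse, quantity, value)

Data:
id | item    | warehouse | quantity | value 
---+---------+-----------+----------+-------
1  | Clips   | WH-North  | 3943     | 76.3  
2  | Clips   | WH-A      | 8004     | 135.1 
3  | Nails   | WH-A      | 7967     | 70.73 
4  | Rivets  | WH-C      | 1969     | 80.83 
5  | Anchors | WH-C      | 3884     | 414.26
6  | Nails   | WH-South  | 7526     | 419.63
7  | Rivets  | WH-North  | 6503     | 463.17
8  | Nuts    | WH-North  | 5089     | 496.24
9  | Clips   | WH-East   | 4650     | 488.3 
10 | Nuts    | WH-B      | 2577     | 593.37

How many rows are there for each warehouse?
SELECT warehouse, COUNT(*) as count
FROM inventory
GROUP BY warehouse

Result:
  WH-A: 2
  WH-B: 1
  WH-C: 2
  WH-East: 1
  WH-North: 3
  WH-South: 1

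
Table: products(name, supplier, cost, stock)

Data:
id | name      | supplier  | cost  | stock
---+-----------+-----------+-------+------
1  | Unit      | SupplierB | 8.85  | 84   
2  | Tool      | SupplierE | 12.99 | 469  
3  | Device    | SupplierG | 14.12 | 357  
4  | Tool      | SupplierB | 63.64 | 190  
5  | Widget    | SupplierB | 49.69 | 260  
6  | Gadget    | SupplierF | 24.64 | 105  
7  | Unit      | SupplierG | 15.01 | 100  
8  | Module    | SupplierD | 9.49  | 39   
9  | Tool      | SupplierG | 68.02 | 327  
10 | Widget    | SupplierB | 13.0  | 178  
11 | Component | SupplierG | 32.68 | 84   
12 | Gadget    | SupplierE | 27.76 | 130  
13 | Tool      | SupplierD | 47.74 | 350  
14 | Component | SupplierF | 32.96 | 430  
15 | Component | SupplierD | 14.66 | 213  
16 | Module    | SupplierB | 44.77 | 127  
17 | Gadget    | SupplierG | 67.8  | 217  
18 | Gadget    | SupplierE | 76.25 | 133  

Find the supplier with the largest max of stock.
SELECT supplier, MAX(stock) as val
FROM products
GROUP BY supplier
ORDER BY val DESC
LIMIT 1

Result: SupplierE with max(stock) = 469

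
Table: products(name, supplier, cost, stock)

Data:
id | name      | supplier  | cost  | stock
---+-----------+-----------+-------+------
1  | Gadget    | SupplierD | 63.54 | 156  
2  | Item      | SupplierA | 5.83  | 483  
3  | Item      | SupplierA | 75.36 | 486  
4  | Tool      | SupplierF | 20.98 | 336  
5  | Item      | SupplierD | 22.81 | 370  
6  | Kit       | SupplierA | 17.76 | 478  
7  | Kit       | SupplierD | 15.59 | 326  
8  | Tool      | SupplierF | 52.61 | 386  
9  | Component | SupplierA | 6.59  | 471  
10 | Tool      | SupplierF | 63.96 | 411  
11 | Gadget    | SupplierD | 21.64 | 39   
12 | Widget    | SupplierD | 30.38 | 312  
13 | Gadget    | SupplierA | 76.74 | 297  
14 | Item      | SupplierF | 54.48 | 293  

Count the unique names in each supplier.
SELECT supplier, COUNT(DISTINCT name)
FROM products
GROUP BY supplier

Result:
  SupplierA: 4 distinct
  SupplierD: 4 distinct
  SupplierF: 2 distinct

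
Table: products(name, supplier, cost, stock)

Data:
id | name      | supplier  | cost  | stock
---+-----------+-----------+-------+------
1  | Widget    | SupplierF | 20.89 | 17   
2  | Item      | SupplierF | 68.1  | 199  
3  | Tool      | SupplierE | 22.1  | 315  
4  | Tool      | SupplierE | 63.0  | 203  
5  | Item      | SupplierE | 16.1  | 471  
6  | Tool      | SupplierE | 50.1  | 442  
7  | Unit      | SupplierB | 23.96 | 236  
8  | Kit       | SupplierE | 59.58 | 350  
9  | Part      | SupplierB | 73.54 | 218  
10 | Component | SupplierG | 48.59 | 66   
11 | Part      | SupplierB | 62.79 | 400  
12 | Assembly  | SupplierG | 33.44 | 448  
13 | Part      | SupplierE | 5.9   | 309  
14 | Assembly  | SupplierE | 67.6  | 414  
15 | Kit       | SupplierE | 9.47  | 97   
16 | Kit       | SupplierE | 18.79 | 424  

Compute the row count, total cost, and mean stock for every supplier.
SELECT supplier,
       COUNT(*) as cnt,
       SUM(cost) as total_cost,
       AVG(stock) as avg_stock
FROM products
GROUP BY supplier

Result:
  SupplierB: 3 records, 160.29 total cost, 284.67 avg stock
  SupplierE: 9 records, 312.64 total cost, 336.11 avg stock
  SupplierF: 2 records, 88.99 total cost, 108.00 avg stock
  SupplierG: 2 records, 82.03 total cost, 257.00 avg stock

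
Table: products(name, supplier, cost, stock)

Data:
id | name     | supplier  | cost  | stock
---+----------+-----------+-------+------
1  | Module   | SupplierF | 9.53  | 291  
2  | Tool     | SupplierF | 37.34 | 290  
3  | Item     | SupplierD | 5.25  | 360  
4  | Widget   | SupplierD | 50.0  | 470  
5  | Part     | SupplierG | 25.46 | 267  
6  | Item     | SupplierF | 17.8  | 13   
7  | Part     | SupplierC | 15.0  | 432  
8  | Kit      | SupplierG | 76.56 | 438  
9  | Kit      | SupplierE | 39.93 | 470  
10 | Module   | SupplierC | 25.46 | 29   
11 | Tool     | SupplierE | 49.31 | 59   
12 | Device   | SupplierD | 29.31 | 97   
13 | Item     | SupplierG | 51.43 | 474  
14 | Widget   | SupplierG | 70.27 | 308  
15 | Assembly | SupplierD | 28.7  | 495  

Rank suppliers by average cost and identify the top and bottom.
SELECT supplier, AVG(cost)
FROM products
GROUP BY supplier
ORDER BY AVG(cost)

All groups:
  SupplierC: 20.23
  SupplierF: 21.56
  SupplierD: 28.32
  SupplierE: 44.62
  SupplierG: 55.93

Highest: SupplierG (55.93)
Lowest: SupplierC (20.23)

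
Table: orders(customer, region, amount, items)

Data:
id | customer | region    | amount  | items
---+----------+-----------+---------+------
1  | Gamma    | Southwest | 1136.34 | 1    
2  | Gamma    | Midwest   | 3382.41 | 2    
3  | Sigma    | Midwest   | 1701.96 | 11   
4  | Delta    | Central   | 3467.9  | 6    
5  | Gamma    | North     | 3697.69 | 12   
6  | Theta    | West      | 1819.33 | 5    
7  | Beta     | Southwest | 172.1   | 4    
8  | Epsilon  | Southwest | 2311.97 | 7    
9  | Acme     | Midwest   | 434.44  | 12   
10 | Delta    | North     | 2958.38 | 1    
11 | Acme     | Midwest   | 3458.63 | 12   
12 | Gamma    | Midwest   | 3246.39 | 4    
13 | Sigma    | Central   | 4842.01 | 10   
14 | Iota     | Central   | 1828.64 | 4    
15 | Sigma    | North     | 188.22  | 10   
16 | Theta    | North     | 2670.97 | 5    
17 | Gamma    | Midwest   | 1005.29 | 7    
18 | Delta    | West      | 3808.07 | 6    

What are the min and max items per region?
SELECT region, MIN(items), MAX(items)
FROM orders
GROUP BY region

Result:
  Central: min=4, max=10
  Midwest: min=2, max=12
  North: min=1, max=12
  Southwest: min=1, max=7
  West: min=5, max=6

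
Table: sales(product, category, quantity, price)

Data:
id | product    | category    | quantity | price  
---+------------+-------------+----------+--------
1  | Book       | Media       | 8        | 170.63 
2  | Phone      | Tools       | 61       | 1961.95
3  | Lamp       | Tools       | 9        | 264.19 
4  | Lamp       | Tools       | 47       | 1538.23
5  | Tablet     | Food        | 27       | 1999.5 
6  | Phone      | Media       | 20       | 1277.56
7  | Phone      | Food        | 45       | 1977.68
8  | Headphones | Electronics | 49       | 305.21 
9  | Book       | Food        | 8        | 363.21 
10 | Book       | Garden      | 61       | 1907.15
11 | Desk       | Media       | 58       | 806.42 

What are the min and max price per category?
SELECT category, MIN(price), MAX(price)
FROM sales
GROUP BY category

Result:
  Electronics: min=305.21, max=305.21
  Food: min=363.21, max=1999.50
  Garden: min=1907.15, max=1907.15
  Media: min=170.63, max=1277.56
  Tools: min=264.19, max=1961.95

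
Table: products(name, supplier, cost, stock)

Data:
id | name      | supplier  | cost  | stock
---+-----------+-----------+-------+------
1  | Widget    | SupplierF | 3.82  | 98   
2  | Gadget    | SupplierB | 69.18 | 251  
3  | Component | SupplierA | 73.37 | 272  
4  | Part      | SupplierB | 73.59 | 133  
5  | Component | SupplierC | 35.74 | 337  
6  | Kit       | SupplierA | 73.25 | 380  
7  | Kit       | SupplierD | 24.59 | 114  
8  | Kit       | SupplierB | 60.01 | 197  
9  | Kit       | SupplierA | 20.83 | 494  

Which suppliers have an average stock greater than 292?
SELECT supplier, AVG(stock)
FROM products
GROUP BY supplier
HAVING AVG(stock) > 292

Result:
  SupplierA: avg=382.00
  SupplierC: avg=337.00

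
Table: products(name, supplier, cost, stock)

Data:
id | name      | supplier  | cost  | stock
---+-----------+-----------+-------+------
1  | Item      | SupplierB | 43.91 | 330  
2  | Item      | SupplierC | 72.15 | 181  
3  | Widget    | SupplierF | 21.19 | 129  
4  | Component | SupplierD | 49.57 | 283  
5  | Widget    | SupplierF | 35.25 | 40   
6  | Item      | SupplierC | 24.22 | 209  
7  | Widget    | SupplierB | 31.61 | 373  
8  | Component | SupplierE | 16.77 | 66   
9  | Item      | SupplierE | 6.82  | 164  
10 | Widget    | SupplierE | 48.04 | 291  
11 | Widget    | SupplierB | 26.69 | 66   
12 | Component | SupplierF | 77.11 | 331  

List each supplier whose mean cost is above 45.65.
SELECT supplier, AVG(cost)
FROM products
GROUP BY supplier
HAVING AVG(cost) > 45.65

Result:
  SupplierC: avg=48.19
  SupplierD: avg=49.57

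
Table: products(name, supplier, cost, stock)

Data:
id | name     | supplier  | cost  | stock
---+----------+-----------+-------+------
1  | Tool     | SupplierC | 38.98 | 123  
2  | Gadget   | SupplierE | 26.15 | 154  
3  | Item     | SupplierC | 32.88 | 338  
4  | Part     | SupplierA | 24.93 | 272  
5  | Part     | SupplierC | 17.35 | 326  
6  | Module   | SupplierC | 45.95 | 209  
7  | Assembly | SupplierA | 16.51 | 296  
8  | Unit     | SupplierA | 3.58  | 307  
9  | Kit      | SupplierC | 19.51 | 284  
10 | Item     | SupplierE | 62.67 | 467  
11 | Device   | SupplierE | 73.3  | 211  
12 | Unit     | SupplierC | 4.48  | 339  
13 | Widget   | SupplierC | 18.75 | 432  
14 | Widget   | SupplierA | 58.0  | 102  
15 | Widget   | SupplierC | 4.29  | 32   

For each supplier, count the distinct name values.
SELECT supplier, COUNT(DISTINCT name)
FROM products
GROUP BY supplier

Result:
  SupplierA: 4 distinct
  SupplierC: 7 distinct
  SupplierE: 3 distinct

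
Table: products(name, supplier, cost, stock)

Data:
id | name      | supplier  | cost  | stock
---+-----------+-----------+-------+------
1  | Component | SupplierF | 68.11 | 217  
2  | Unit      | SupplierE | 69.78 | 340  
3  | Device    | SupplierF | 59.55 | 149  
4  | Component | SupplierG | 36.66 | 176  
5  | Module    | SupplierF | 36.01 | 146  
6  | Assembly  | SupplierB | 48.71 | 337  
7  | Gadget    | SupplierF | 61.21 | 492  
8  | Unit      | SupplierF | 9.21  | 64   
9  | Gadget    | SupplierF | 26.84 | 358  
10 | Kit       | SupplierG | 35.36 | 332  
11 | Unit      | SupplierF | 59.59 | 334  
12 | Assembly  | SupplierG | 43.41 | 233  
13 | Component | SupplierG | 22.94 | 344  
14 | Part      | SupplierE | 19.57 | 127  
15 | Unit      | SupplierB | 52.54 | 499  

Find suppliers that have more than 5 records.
SELECT supplier, COUNT(*) as cnt
FROM products
GROUP BY supplier
HAVING COUNT(*) > 5

Result:
  SupplierF: 7

Note: HAVING filters groups after aggregation, WHERE filters rows before.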